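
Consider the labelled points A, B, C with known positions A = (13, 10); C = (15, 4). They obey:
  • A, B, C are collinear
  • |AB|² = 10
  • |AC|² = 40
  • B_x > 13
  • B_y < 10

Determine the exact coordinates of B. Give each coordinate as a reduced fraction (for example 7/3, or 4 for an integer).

1. B_x = 14  [[A, B, C are collinear ⇒ -6x-2y+98=0] ∩ [|B−(13, 10)|²=10]]
2. B_y = 7  [[A, B, C are collinear ⇒ -6x-2y+98=0] ∩ [|B−(13, 10)|²=10]]
   so B = (14, 7)

B = (14, 7)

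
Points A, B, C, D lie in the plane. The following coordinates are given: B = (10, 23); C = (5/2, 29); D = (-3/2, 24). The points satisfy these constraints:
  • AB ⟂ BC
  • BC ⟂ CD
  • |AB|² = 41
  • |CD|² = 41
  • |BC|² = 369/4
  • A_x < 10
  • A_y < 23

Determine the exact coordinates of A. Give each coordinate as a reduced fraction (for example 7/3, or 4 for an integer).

1. A_x = 6  [[AB ⟂ BC ⇒ 15/2x-6y+63=0] ∩ [|A−(10, 23)|²=41]]
2. A_y = 18  [[AB ⟂ BC ⇒ 15/2x-6y+63=0] ∩ [|A−(10, 23)|²=41]]
   so A = (6, 18)

A = (6, 18)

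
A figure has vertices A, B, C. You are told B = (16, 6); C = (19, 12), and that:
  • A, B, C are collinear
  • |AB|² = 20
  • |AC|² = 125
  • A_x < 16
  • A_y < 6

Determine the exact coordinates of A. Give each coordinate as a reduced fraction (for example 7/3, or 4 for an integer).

1. A_x = 14  [[A, B, C are collinear ⇒ -6x+3y+78=0] ∩ [|A−(16, 6)|²=20]]
2. A_y = 2  [[A, B, C are collinear ⇒ -6x+3y+78=0] ∩ [|A−(16, 6)|²=20]]
   so A = (14, 2)

A = (14, 2)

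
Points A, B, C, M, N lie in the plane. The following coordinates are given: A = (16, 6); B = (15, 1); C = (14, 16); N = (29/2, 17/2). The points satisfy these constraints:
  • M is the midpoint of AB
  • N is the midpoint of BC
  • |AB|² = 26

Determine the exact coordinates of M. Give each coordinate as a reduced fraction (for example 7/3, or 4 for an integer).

M = (31/2, 7/2)

1. M_x = 31/2  [2·M = A+B = (16, 6)+(15, 1)]
2. M_y = 7/2  [2·M = A+B = (16, 6)+(15, 1)]
   so M = (31/2, 7/2)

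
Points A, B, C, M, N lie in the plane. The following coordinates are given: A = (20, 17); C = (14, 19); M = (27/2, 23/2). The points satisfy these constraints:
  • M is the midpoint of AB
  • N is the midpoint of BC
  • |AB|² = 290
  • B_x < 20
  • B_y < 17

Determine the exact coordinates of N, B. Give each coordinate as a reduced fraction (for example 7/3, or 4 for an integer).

1. B_x = 7  [B = 2·M−A = 2·(27/2, 23/2)−(20, 17)]
2. B_y = 6  [B = 2·M−A = 2·(27/2, 23/2)−(20, 17)]
   so B = (7, 6)
3. N_x = 21/2  [2·N = B+C = (7, 6)+(14, 19)]
4. N_y = 25/2  [2·N = B+C = (7, 6)+(14, 19)]
   so N = (21/2, 25/2)

N = (21/2, 25/2)
B = (7, 6)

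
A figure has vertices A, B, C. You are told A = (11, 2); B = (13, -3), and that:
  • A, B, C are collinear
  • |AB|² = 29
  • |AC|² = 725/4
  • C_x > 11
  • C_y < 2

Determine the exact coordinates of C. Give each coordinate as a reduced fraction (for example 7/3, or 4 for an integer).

1. C_x = 16  [[A, B, C are collinear ⇒ 5x+2y-59=0] ∩ [|C−(11, 2)|²=725/4]]
2. C_y = -21/2  [[A, B, C are collinear ⇒ 5x+2y-59=0] ∩ [|C−(11, 2)|²=725/4]]
   so C = (16, -21/2)

C = (16, -21/2)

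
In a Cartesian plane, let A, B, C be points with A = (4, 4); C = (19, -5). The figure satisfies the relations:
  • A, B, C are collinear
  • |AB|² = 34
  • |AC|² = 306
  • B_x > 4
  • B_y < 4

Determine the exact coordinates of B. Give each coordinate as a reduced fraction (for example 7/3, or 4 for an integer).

B = (9, 1)

1. B_x = 9  [[A, B, C are collinear ⇒ -9x-15y+96=0] ∩ [|B−(4, 4)|²=34]]
2. B_y = 1  [[A, B, C are collinear ⇒ -9x-15y+96=0] ∩ [|B−(4, 4)|²=34]]
   so B = (9, 1)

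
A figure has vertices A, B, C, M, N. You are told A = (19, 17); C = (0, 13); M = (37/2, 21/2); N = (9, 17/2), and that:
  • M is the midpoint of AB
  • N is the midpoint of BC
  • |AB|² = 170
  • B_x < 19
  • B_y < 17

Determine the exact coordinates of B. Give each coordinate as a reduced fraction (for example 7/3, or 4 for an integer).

1. B_x = 18  [B = 2·M−A = 2·(37/2, 21/2)−(19, 17)]
2. B_y = 4  [B = 2·M−A = 2·(37/2, 21/2)−(19, 17)]
   so B = (18, 4)

B = (18, 4)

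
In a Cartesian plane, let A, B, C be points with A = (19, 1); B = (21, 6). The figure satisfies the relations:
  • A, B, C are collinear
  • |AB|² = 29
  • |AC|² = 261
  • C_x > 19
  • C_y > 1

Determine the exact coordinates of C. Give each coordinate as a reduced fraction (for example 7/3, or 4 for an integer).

C = (25, 16)

1. C_x = 25  [[A, B, C are collinear ⇒ -5x+2y+93=0] ∩ [|C−(19, 1)|²=261]]
2. C_y = 16  [[A, B, C are collinear ⇒ -5x+2y+93=0] ∩ [|C−(19, 1)|²=261]]
   so C = (25, 16)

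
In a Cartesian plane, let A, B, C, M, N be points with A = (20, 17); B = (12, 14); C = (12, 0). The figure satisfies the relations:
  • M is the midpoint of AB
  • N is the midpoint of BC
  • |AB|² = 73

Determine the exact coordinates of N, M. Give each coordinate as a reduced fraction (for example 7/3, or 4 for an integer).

N = (12, 7)
M = (16, 31/2)

1. M_x = 16  [2·M = A+B = (20, 17)+(12, 14)]
2. M_y = 31/2  [2·M = A+B = (20, 17)+(12, 14)]
   so M = (16, 31/2)
3. N_x = 12  [2·N = B+C = (12, 14)+(12, 0)]
4. N_y = 7  [2·N = B+C = (12, 14)+(12, 0)]
   so N = (12, 7)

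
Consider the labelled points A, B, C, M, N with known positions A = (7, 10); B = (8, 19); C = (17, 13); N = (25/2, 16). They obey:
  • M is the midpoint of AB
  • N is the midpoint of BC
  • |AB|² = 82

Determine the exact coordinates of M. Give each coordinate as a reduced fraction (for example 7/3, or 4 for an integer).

1. M_x = 15/2  [2·M = A+B = (7, 10)+(8, 19)]
2. M_y = 29/2  [2·M = A+B = (7, 10)+(8, 19)]
   so M = (15/2, 29/2)

M = (15/2, 29/2)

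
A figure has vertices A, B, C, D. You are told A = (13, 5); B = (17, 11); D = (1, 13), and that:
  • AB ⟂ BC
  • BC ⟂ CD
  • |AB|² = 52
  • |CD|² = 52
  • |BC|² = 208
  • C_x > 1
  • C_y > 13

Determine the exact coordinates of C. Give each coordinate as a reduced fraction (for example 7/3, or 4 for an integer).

C = (5, 19)

1. C_x = 5  [[AB ⟂ BC ⇒ 4x+6y-134=0] ∩ [|C−(1, 13)|²=52]]
2. C_y = 19  [[AB ⟂ BC ⇒ 4x+6y-134=0] ∩ [|C−(1, 13)|²=52]]
   so C = (5, 19)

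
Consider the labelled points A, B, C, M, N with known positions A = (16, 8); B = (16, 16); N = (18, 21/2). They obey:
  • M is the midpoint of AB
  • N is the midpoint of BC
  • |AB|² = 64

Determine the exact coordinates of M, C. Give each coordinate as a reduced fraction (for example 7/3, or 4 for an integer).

M = (16, 12)
C = (20, 5)

1. M_x = 16  [2·M = A+B = (16, 8)+(16, 16)]
2. M_y = 12  [2·M = A+B = (16, 8)+(16, 16)]
   so M = (16, 12)
3. C_x = 20  [C = 2·N−B = 2·(18, 21/2)−(16, 16)]
4. C_y = 5  [C = 2·N−B = 2·(18, 21/2)−(16, 16)]
   so C = (20, 5)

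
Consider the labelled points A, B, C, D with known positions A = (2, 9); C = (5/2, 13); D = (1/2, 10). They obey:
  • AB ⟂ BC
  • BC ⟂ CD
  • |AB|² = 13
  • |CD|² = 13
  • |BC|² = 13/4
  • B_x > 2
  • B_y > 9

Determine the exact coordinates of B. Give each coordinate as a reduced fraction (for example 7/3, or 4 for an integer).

B = (4, 12)

1. B_x = 4  [[BC ⟂ CD ⇒ 2x+3y-44=0] ∩ [|B−(2, 9)|²=13]]
2. B_y = 12  [[BC ⟂ CD ⇒ 2x+3y-44=0] ∩ [|B−(2, 9)|²=13]]
   so B = (4, 12)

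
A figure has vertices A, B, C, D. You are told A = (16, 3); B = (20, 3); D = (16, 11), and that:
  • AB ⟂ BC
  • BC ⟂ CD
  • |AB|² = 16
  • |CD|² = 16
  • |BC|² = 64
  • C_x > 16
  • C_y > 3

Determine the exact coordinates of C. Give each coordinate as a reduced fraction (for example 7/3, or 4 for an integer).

C = (20, 11)

1. C_x = 20  [[AB ⟂ BC ⇒ 4x-80=0] ∩ [|C−(16, 11)|²=16]]
2. C_y = 11  [[AB ⟂ BC ⇒ 4x-80=0] ∩ [|C−(16, 11)|²=16]]
   so C = (20, 11)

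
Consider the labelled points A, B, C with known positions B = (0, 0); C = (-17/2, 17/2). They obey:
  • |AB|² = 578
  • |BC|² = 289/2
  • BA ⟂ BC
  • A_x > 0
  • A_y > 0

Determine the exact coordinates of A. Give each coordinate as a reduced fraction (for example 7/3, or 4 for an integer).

1. A_x = 17  [[BA ⟂ BC ⇒ -17/2x+17/2y=0] ∩ [|A−(0, 0)|²=578]]
2. A_y = 17  [[BA ⟂ BC ⇒ -17/2x+17/2y=0] ∩ [|A−(0, 0)|²=578]]
   so A = (17, 17)

A = (17, 17)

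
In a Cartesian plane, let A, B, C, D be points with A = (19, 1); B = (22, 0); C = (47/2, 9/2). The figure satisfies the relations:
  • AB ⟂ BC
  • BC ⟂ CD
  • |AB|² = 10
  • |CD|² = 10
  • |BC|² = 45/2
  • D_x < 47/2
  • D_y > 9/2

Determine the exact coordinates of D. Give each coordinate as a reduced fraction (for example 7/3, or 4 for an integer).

D = (41/2, 11/2)

1. D_x = 41/2  [[BC ⟂ CD ⇒ 3/2x+9/2y-111/2=0] ∩ [|D−(47/2, 9/2)|²=10]]
2. D_y = 11/2  [[BC ⟂ CD ⇒ 3/2x+9/2y-111/2=0] ∩ [|D−(47/2, 9/2)|²=10]]
   so D = (41/2, 11/2)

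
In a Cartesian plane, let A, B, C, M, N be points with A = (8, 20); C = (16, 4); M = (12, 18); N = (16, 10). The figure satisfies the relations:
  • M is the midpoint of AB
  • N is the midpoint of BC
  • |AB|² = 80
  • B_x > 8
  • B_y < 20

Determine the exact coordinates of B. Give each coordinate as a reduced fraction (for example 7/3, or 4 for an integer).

1. B_x = 16  [B = 2·M−A = 2·(12, 18)−(8, 20)]
2. B_y = 16  [B = 2·M−A = 2·(12, 18)−(8, 20)]
   so B = (16, 16)

B = (16, 16)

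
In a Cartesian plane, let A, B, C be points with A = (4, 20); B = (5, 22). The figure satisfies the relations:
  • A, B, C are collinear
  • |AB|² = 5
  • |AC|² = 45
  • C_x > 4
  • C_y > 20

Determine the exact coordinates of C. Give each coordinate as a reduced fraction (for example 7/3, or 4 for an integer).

C = (7, 26)

1. C_x = 7  [[A, B, C are collinear ⇒ -2x+1y-12=0] ∩ [|C−(4, 20)|²=45]]
2. C_y = 26  [[A, B, C are collinear ⇒ -2x+1y-12=0] ∩ [|C−(4, 20)|²=45]]
   so C = (7, 26)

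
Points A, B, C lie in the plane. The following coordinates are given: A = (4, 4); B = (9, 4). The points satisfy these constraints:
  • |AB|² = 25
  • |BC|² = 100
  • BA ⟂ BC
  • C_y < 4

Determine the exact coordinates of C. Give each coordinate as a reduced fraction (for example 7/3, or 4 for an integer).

C = (9, -6)

1. C_x = 9  [[BA ⟂ BC ⇒ -5x+45=0] ∩ [|C−(9, 4)|²=100]]
2. C_y = -6  [[BA ⟂ BC ⇒ -5x+45=0] ∩ [|C−(9, 4)|²=100]]
   so C = (9, -6)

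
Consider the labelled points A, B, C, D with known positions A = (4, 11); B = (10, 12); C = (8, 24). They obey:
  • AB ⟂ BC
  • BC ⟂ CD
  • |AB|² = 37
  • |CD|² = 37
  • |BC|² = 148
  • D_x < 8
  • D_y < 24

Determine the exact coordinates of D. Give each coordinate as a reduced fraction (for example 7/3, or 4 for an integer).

1. D_x = 2  [[BC ⟂ CD ⇒ -2x+12y-272=0] ∩ [|D−(8, 24)|²=37]]
2. D_y = 23  [[BC ⟂ CD ⇒ -2x+12y-272=0] ∩ [|D−(8, 24)|²=37]]
   so D = (2, 23)

D = (2, 23)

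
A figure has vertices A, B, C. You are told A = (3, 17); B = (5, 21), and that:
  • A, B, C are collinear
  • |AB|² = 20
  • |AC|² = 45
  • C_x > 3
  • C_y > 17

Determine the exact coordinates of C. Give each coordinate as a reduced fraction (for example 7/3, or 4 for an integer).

C = (6, 23)

1. C_x = 6  [[A, B, C are collinear ⇒ -4x+2y-22=0] ∩ [|C−(3, 17)|²=45]]
2. C_y = 23  [[A, B, C are collinear ⇒ -4x+2y-22=0] ∩ [|C−(3, 17)|²=45]]
   so C = (6, 23)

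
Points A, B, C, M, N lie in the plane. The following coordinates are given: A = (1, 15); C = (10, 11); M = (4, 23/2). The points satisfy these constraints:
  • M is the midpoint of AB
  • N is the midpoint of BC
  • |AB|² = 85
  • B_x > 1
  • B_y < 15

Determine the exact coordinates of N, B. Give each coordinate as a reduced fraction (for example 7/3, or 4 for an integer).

1. B_x = 7  [B = 2·M−A = 2·(4, 23/2)−(1, 15)]
2. B_y = 8  [B = 2·M−A = 2·(4, 23/2)−(1, 15)]
   so B = (7, 8)
3. N_x = 17/2  [2·N = B+C = (7, 8)+(10, 11)]
4. N_y = 19/2  [2·N = B+C = (7, 8)+(10, 11)]
   so N = (17/2, 19/2)

N = (17/2, 19/2)
B = (7, 8)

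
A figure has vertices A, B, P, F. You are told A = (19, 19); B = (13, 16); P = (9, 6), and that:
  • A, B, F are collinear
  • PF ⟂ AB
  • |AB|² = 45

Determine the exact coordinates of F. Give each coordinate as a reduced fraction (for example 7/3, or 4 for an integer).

1. F_x = 29/5  [[A, B, F are collinear ⇒ 3x-6y+57=0] ∩ [PF ⟂ AB ⇒ -6x-3y+72=0]]
2. F_y = 62/5  [[A, B, F are collinear ⇒ 3x-6y+57=0] ∩ [PF ⟂ AB ⇒ -6x-3y+72=0]]
   so F = (29/5, 62/5)

F = (29/5, 62/5)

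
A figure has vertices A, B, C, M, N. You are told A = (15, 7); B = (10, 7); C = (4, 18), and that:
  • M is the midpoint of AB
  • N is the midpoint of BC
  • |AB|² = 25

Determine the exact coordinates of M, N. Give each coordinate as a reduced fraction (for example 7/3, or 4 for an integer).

M = (25/2, 7)
N = (7, 25/2)

1. M_x = 25/2  [2·M = A+B = (15, 7)+(10, 7)]
2. M_y = 7  [2·M = A+B = (15, 7)+(10, 7)]
   so M = (25/2, 7)
3. N_x = 7  [2·N = B+C = (10, 7)+(4, 18)]
4. N_y = 25/2  [2·N = B+C = (10, 7)+(4, 18)]
   so N = (7, 25/2)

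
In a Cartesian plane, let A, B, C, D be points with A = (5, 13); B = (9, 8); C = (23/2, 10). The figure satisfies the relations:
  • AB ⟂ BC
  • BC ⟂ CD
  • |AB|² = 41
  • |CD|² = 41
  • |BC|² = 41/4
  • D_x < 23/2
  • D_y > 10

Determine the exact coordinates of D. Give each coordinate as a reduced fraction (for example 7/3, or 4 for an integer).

D = (15/2, 15)

1. D_x = 15/2  [[BC ⟂ CD ⇒ 5/2x+2y-195/4=0] ∩ [|D−(23/2, 10)|²=41]]
2. D_y = 15  [[BC ⟂ CD ⇒ 5/2x+2y-195/4=0] ∩ [|D−(23/2, 10)|²=41]]
   so D = (15/2, 15)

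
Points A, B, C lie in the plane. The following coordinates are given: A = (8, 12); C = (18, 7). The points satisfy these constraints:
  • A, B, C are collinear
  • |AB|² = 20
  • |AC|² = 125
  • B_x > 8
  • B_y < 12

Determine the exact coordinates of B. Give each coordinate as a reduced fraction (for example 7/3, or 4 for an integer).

B = (12, 10)

1. B_x = 12  [[A, B, C are collinear ⇒ -5x-10y+160=0] ∩ [|B−(8, 12)|²=20]]
2. B_y = 10  [[A, B, C are collinear ⇒ -5x-10y+160=0] ∩ [|B−(8, 12)|²=20]]
   so B = (12, 10)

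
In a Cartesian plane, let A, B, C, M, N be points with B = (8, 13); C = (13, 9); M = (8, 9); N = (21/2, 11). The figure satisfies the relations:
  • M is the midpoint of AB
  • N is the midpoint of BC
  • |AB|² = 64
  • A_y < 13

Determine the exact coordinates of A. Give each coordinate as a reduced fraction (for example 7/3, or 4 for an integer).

A = (8, 5)

1. A_x = 8  [A = 2·M−B = 2·(8, 9)−(8, 13)]
2. A_y = 5  [A = 2·M−B = 2·(8, 9)−(8, 13)]
   so A = (8, 5)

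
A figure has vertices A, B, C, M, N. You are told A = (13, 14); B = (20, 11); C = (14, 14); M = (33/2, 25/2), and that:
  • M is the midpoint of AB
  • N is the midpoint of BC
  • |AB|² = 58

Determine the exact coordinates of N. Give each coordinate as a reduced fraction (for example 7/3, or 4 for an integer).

N = (17, 25/2)

1. N_x = 17  [2·N = B+C = (20, 11)+(14, 14)]
2. N_y = 25/2  [2·N = B+C = (20, 11)+(14, 14)]
   so N = (17, 25/2)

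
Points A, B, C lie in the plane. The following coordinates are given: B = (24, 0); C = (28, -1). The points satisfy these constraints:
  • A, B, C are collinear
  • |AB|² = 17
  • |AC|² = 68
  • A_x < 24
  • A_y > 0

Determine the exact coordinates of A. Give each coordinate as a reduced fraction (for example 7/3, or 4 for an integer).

1. A_x = 20  [[A, B, C are collinear ⇒ 1x+4y-24=0] ∩ [|A−(24, 0)|²=17]]
2. A_y = 1  [[A, B, C are collinear ⇒ 1x+4y-24=0] ∩ [|A−(24, 0)|²=17]]
   so A = (20, 1)

A = (20, 1)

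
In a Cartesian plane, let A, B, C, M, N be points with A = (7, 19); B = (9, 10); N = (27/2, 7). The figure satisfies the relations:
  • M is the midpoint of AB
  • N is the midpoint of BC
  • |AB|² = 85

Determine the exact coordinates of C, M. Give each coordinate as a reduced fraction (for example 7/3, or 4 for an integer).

1. M_x = 8  [2·M = A+B = (7, 19)+(9, 10)]
2. M_y = 29/2  [2·M = A+B = (7, 19)+(9, 10)]
   so M = (8, 29/2)
3. C_x = 18  [C = 2·N−B = 2·(27/2, 7)−(9, 10)]
4. C_y = 4  [C = 2·N−B = 2·(27/2, 7)−(9, 10)]
   so C = (18, 4)

C = (18, 4)
M = (8, 29/2)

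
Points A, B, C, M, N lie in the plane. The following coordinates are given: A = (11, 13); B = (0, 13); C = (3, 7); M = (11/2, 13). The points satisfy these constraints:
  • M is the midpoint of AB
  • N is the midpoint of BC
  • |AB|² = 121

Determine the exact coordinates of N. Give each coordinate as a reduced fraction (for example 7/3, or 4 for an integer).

1. N_x = 3/2  [2·N = B+C = (0, 13)+(3, 7)]
2. N_y = 10  [2·N = B+C = (0, 13)+(3, 7)]
   so N = (3/2, 10)

N = (3/2, 10)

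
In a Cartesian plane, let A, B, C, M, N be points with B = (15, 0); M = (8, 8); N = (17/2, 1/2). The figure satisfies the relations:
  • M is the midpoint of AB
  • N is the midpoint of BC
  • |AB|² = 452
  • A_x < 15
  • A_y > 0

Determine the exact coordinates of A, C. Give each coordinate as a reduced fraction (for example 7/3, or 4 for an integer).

A = (1, 16)
C = (2, 1)

1. A_x = 1  [A = 2·M−B = 2·(8, 8)−(15, 0)]
2. A_y = 16  [A = 2·M−B = 2·(8, 8)−(15, 0)]
   so A = (1, 16)
3. C_x = 2  [C = 2·N−B = 2·(17/2, 1/2)−(15, 0)]
4. C_y = 1  [C = 2·N−B = 2·(17/2, 1/2)−(15, 0)]
   so C = (2, 1)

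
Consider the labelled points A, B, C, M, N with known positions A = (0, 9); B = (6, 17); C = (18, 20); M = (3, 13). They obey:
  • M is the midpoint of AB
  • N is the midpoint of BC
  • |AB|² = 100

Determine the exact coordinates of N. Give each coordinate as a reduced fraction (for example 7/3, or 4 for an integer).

1. N_x = 12  [2·N = B+C = (6, 17)+(18, 20)]
2. N_y = 37/2  [2·N = B+C = (6, 17)+(18, 20)]
   so N = (12, 37/2)

N = (12, 37/2)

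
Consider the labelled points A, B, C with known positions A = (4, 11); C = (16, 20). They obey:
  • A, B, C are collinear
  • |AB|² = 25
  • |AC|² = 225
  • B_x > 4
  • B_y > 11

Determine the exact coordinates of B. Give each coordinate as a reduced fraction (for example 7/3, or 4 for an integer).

1. B_x = 8  [[A, B, C are collinear ⇒ 9x-12y+96=0] ∩ [|B−(4, 11)|²=25]]
2. B_y = 14  [[A, B, C are collinear ⇒ 9x-12y+96=0] ∩ [|B−(4, 11)|²=25]]
   so B = (8, 14)

B = (8, 14)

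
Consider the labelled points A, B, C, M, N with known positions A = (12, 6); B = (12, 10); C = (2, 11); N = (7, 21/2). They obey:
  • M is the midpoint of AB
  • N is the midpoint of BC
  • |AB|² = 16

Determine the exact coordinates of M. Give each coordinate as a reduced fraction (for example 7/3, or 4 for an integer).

1. M_x = 12  [2·M = A+B = (12, 6)+(12, 10)]
2. M_y = 8  [2·M = A+B = (12, 6)+(12, 10)]
   so M = (12, 8)

M = (12, 8)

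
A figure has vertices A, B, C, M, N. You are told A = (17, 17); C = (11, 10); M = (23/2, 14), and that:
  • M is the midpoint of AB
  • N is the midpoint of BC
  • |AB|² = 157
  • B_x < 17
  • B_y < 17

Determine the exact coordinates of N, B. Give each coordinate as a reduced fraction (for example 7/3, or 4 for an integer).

1. B_x = 6  [B = 2·M−A = 2·(23/2, 14)−(17, 17)]
2. B_y = 11  [B = 2·M−A = 2·(23/2, 14)−(17, 17)]
   so B = (6, 11)
3. N_x = 17/2  [2·N = B+C = (6, 11)+(11, 10)]
4. N_y = 21/2  [2·N = B+C = (6, 11)+(11, 10)]
   so N = (17/2, 21/2)

N = (17/2, 21/2)
B = (6, 11)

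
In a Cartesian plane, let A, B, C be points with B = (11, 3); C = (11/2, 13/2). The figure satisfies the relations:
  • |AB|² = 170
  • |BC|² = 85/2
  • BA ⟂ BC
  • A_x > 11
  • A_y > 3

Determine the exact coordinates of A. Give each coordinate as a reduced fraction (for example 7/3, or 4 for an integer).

A = (18, 14)

1. A_x = 18  [[BA ⟂ BC ⇒ -11/2x+7/2y+50=0] ∩ [|A−(11, 3)|²=170]]
2. A_y = 14  [[BA ⟂ BC ⇒ -11/2x+7/2y+50=0] ∩ [|A−(11, 3)|²=170]]
   so A = (18, 14)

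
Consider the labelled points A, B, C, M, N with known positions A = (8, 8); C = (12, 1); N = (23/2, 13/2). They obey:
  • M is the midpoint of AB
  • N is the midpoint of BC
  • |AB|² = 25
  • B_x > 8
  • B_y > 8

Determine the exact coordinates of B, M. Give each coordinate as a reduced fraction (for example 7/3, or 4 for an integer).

1. B_x = 11  [B = 2·N−C = 2·(23/2, 13/2)−(12, 1)]
2. B_y = 12  [B = 2·N−C = 2·(23/2, 13/2)−(12, 1)]
   so B = (11, 12)
3. M_x = 19/2  [2·M = A+B = (8, 8)+(11, 12)]
4. M_y = 10  [2·M = A+B = (8, 8)+(11, 12)]
   so M = (19/2, 10)

B = (11, 12)
M = (19/2, 10)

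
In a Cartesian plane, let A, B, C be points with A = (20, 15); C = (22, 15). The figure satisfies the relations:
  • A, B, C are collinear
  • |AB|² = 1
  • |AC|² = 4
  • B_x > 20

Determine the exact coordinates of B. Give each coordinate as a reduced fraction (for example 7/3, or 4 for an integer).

B = (21, 15)

1. B_x = 21  [[A, B, C are collinear ⇒ -2y+30=0] ∩ [|B−(20, 15)|²=1]]
2. B_y = 15  [[A, B, C are collinear ⇒ -2y+30=0] ∩ [|B−(20, 15)|²=1]]
   so B = (21, 15)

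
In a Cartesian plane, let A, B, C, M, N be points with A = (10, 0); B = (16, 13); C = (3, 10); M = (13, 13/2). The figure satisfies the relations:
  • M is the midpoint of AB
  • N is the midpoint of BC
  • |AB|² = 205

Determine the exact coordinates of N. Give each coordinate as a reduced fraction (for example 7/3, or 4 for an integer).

N = (19/2, 23/2)

1. N_x = 19/2  [2·N = B+C = (16, 13)+(3, 10)]
2. N_y = 23/2  [2·N = B+C = (16, 13)+(3, 10)]
   so N = (19/2, 23/2)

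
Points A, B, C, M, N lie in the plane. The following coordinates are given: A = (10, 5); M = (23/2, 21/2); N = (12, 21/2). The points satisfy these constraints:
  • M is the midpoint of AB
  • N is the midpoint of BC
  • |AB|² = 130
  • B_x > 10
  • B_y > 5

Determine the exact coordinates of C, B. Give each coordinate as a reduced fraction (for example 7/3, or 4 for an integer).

1. B_x = 13  [B = 2·M−A = 2·(23/2, 21/2)−(10, 5)]
2. B_y = 16  [B = 2·M−A = 2·(23/2, 21/2)−(10, 5)]
   so B = (13, 16)
3. C_x = 11  [C = 2·N−B = 2·(12, 21/2)−(13, 16)]
4. C_y = 5  [C = 2·N−B = 2·(12, 21/2)−(13, 16)]
   so C = (11, 5)

C = (11, 5)
B = (13, 16)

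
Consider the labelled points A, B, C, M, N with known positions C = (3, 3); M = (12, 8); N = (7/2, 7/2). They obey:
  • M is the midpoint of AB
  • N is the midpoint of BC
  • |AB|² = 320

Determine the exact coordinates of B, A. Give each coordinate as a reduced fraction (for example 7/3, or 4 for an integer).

B = (4, 4)
A = (20, 12)

1. B_x = 4  [B = 2·N−C = 2·(7/2, 7/2)−(3, 3)]
2. B_y = 4  [B = 2·N−C = 2·(7/2, 7/2)−(3, 3)]
   so B = (4, 4)
3. A_x = 20  [A = 2·M−B = 2·(12, 8)−(4, 4)]
4. A_y = 12  [A = 2·M−B = 2·(12, 8)−(4, 4)]
   so A = (20, 12)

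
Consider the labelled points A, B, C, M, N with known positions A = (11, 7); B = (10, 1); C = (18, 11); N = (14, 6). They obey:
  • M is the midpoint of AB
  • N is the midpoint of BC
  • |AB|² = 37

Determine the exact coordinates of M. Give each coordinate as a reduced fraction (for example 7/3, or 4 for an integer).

M = (21/2, 4)

1. M_x = 21/2  [2·M = A+B = (11, 7)+(10, 1)]
2. M_y = 4  [2·M = A+B = (11, 7)+(10, 1)]
   so M = (21/2, 4)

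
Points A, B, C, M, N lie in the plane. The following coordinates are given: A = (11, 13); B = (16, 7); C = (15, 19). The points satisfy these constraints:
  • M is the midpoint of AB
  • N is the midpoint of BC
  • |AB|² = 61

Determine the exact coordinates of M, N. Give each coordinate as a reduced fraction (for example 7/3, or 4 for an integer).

1. M_x = 27/2  [2·M = A+B = (11, 13)+(16, 7)]
2. M_y = 10  [2·M = A+B = (11, 13)+(16, 7)]
   so M = (27/2, 10)
3. N_x = 31/2  [2·N = B+C = (16, 7)+(15, 19)]
4. N_y = 13  [2·N = B+C = (16, 7)+(15, 19)]
   so N = (31/2, 13)

M = (27/2, 10)
N = (31/2, 13)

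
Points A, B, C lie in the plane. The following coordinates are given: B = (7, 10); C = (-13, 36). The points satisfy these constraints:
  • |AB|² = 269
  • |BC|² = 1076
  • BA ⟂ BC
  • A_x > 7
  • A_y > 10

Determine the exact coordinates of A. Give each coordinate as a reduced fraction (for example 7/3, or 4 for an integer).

1. A_x = 20  [[BA ⟂ BC ⇒ -20x+26y-120=0] ∩ [|A−(7, 10)|²=269]]
2. A_y = 20  [[BA ⟂ BC ⇒ -20x+26y-120=0] ∩ [|A−(7, 10)|²=269]]
   so A = (20, 20)

A = (20, 20)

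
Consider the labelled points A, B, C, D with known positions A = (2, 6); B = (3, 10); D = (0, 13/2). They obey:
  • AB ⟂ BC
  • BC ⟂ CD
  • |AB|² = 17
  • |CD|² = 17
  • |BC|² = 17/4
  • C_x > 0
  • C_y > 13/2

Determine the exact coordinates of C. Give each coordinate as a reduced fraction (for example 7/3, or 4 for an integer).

1. C_x = 1  [[AB ⟂ BC ⇒ 1x+4y-43=0] ∩ [|C−(0, 13/2)|²=17]]
2. C_y = 21/2  [[AB ⟂ BC ⇒ 1x+4y-43=0] ∩ [|C−(0, 13/2)|²=17]]
   so C = (1, 21/2)

C = (1, 21/2)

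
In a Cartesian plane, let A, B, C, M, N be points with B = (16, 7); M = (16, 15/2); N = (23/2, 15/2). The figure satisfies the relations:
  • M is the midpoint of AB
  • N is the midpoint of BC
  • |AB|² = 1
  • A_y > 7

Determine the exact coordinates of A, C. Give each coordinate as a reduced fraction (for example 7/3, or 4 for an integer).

A = (16, 8)
C = (7, 8)

1. A_x = 16  [A = 2·M−B = 2·(16, 15/2)−(16, 7)]
2. A_y = 8  [A = 2·M−B = 2·(16, 15/2)−(16, 7)]
   so A = (16, 8)
3. C_x = 7  [C = 2·N−B = 2·(23/2, 15/2)−(16, 7)]
4. C_y = 8  [C = 2·N−B = 2·(23/2, 15/2)−(16, 7)]
   so C = (7, 8)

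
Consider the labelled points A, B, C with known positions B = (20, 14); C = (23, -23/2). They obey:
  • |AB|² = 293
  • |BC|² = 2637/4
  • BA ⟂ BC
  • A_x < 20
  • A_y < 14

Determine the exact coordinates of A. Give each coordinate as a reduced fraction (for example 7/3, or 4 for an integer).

1. A_x = 3  [[BA ⟂ BC ⇒ 3x-51/2y+297=0] ∩ [|A−(20, 14)|²=293]]
2. A_y = 12  [[BA ⟂ BC ⇒ 3x-51/2y+297=0] ∩ [|A−(20, 14)|²=293]]
   so A = (3, 12)

A = (3, 12)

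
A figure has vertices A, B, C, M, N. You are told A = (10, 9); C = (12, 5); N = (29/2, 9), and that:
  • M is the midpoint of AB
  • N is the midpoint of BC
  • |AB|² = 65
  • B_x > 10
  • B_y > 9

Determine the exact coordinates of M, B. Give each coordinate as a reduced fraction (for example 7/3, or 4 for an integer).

1. B_x = 17  [B = 2·N−C = 2·(29/2, 9)−(12, 5)]
2. B_y = 13  [B = 2·N−C = 2·(29/2, 9)−(12, 5)]
   so B = (17, 13)
3. M_x = 27/2  [2·M = A+B = (10, 9)+(17, 13)]
4. M_y = 11  [2·M = A+B = (10, 9)+(17, 13)]
   so M = (27/2, 11)

M = (27/2, 11)
B = (17, 13)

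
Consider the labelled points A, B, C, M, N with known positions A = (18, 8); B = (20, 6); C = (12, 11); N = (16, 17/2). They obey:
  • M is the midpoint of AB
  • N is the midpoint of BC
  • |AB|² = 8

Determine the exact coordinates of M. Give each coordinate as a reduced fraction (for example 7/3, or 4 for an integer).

1. M_x = 19  [2·M = A+B = (18, 8)+(20, 6)]
2. M_y = 7  [2·M = A+B = (18, 8)+(20, 6)]
   so M = (19, 7)

M = (19, 7)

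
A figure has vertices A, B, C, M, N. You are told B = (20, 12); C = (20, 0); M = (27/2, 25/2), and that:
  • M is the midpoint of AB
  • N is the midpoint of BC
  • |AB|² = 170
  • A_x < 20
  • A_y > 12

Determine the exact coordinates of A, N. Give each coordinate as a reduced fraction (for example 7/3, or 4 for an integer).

A = (7, 13)
N = (20, 6)

1. A_x = 7  [A = 2·M−B = 2·(27/2, 25/2)−(20, 12)]
2. A_y = 13  [A = 2·M−B = 2·(27/2, 25/2)−(20, 12)]
   so A = (7, 13)
3. N_x = 20  [2·N = B+C = (20, 12)+(20, 0)]
4. N_y = 6  [2·N = B+C = (20, 12)+(20, 0)]
   so N = (20, 6)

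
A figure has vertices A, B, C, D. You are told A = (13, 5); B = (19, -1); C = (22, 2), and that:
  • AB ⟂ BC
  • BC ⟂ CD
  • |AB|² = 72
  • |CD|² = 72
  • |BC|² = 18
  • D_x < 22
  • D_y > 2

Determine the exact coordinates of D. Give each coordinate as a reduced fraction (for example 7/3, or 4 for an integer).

1. D_x = 16  [[BC ⟂ CD ⇒ 3x+3y-72=0] ∩ [|D−(22, 2)|²=72]]
2. D_y = 8  [[BC ⟂ CD ⇒ 3x+3y-72=0] ∩ [|D−(22, 2)|²=72]]
   so D = (16, 8)

D = (16, 8)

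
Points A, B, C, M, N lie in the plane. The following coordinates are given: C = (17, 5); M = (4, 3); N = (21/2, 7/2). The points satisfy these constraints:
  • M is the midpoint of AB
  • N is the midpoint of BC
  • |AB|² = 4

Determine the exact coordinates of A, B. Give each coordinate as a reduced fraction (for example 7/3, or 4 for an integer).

A = (4, 4)
B = (4, 2)

1. B_x = 4  [B = 2·N−C = 2·(21/2, 7/2)−(17, 5)]
2. B_y = 2  [B = 2·N−C = 2·(21/2, 7/2)−(17, 5)]
   so B = (4, 2)
3. A_x = 4  [A = 2·M−B = 2·(4, 3)−(4, 2)]
4. A_y = 4  [A = 2·M−B = 2·(4, 3)−(4, 2)]
   so A = (4, 4)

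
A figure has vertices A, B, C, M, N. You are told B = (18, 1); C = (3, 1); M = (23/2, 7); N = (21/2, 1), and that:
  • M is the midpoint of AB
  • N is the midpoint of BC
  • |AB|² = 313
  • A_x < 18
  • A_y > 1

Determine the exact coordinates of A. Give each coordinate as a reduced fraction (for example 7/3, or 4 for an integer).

1. A_x = 5  [A = 2·M−B = 2·(23/2, 7)−(18, 1)]
2. A_y = 13  [A = 2·M−B = 2·(23/2, 7)−(18, 1)]
   so A = (5, 13)

A = (5, 13)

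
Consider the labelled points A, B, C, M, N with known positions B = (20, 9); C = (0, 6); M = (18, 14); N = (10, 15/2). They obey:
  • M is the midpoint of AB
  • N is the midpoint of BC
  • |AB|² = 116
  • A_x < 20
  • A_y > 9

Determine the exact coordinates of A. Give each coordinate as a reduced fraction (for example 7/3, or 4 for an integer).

1. A_x = 16  [A = 2·M−B = 2·(18, 14)−(20, 9)]
2. A_y = 19  [A = 2·M−B = 2·(18, 14)−(20, 9)]
   so A = (16, 19)

A = (16, 19)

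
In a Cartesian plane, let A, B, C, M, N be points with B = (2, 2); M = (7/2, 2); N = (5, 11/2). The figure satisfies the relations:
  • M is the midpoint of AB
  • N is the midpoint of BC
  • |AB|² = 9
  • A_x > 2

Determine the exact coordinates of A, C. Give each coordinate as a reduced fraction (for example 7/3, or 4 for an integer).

1. A_x = 5  [A = 2·M−B = 2·(7/2, 2)−(2, 2)]
2. A_y = 2  [A = 2·M−B = 2·(7/2, 2)−(2, 2)]
   so A = (5, 2)
3. C_x = 8  [C = 2·N−B = 2·(5, 11/2)−(2, 2)]
4. C_y = 9  [C = 2·N−B = 2·(5, 11/2)−(2, 2)]
   so C = (8, 9)

A = (5, 2)
C = (8, 9)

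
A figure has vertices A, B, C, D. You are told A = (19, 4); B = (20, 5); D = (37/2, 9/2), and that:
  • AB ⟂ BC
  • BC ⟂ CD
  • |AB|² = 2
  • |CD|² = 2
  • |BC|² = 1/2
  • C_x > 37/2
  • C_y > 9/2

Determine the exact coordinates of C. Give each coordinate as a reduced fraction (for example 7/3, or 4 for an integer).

1. C_x = 39/2  [[AB ⟂ BC ⇒ 1x+1y-25=0] ∩ [|C−(37/2, 9/2)|²=2]]
2. C_y = 11/2  [[AB ⟂ BC ⇒ 1x+1y-25=0] ∩ [|C−(37/2, 9/2)|²=2]]
   so C = (39/2, 11/2)

C = (39/2, 11/2)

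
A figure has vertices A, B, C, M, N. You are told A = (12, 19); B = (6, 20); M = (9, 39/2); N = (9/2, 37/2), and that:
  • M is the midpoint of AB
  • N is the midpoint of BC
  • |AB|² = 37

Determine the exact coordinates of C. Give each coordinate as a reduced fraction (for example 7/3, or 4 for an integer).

C = (3, 17)

1. C_x = 3  [C = 2·N−B = 2·(9/2, 37/2)−(6, 20)]
2. C_y = 17  [C = 2·N−B = 2·(9/2, 37/2)−(6, 20)]
   so C = (3, 17)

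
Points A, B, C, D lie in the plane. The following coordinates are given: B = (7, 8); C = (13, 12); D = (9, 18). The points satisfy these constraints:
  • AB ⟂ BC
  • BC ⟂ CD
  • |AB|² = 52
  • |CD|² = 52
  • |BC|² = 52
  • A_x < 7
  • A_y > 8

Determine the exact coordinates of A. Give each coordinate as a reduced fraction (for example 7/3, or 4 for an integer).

1. A_x = 3  [[AB ⟂ BC ⇒ -6x-4y+74=0] ∩ [|A−(7, 8)|²=52]]
2. A_y = 14  [[AB ⟂ BC ⇒ -6x-4y+74=0] ∩ [|A−(7, 8)|²=52]]
   so A = (3, 14)

A = (3, 14)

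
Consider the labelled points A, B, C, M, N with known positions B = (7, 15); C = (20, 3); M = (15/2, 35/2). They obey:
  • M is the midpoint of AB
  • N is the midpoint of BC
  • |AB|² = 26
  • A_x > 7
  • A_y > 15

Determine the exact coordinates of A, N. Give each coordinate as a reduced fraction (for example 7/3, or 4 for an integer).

A = (8, 20)
N = (27/2, 9)

1. A_x = 8  [A = 2·M−B = 2·(15/2, 35/2)−(7, 15)]
2. A_y = 20  [A = 2·M−B = 2·(15/2, 35/2)−(7, 15)]
   so A = (8, 20)
3. N_x = 27/2  [2·N = B+C = (7, 15)+(20, 3)]
4. N_y = 9  [2·N = B+C = (7, 15)+(20, 3)]
   so N = (27/2, 9)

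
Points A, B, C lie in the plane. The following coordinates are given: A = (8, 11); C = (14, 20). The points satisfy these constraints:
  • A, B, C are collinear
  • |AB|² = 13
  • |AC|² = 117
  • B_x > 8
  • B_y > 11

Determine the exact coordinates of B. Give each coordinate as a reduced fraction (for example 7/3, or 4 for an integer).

B = (10, 14)

1. B_x = 10  [[A, B, C are collinear ⇒ 9x-6y-6=0] ∩ [|B−(8, 11)|²=13]]
2. B_y = 14  [[A, B, C are collinear ⇒ 9x-6y-6=0] ∩ [|B−(8, 11)|²=13]]
   so B = (10, 14)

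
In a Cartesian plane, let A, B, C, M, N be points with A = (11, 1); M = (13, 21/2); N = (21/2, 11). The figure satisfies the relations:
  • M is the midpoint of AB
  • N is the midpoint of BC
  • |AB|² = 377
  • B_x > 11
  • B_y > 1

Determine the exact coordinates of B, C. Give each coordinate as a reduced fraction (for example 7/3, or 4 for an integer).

B = (15, 20)
C = (6, 2)

1. B_x = 15  [B = 2·M−A = 2·(13, 21/2)−(11, 1)]
2. B_y = 20  [B = 2·M−A = 2·(13, 21/2)−(11, 1)]
   so B = (15, 20)
3. C_x = 6  [C = 2·N−B = 2·(21/2, 11)−(15, 20)]
4. C_y = 2  [C = 2·N−B = 2·(21/2, 11)−(15, 20)]
   so C = (6, 2)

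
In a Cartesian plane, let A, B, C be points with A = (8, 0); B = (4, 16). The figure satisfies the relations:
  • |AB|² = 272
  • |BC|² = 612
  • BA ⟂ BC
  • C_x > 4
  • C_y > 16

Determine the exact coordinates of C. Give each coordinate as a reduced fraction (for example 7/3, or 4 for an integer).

1. C_x = 28  [[BA ⟂ BC ⇒ 4x-16y+240=0] ∩ [|C−(4, 16)|²=612]]
2. C_y = 22  [[BA ⟂ BC ⇒ 4x-16y+240=0] ∩ [|C−(4, 16)|²=612]]
   so C = (28, 22)

C = (28, 22)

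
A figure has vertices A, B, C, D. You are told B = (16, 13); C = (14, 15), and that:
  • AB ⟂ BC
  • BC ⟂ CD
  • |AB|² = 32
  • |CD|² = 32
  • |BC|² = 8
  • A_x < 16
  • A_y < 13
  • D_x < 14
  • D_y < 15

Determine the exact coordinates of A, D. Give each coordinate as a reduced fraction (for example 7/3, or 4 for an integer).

1. A_x = 12  [[AB ⟂ BC ⇒ 2x-2y-6=0] ∩ [|A−(16, 13)|²=32]]
2. A_y = 9  [[AB ⟂ BC ⇒ 2x-2y-6=0] ∩ [|A−(16, 13)|²=32]]
   so A = (12, 9)
3. D_x = 10  [[BC ⟂ CD ⇒ -2x+2y-2=0] ∩ [|D−(14, 15)|²=32]]
4. D_y = 11  [[BC ⟂ CD ⇒ -2x+2y-2=0] ∩ [|D−(14, 15)|²=32]]
   so D = (10, 11)

A = (12, 9)
D = (10, 11)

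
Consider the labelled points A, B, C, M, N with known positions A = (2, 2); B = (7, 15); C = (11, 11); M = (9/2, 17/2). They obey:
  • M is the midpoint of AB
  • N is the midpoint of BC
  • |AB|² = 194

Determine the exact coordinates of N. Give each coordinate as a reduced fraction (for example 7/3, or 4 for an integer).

N = (9, 13)

1. N_x = 9  [2·N = B+C = (7, 15)+(11, 11)]
2. N_y = 13  [2·N = B+C = (7, 15)+(11, 11)]
   so N = (9, 13)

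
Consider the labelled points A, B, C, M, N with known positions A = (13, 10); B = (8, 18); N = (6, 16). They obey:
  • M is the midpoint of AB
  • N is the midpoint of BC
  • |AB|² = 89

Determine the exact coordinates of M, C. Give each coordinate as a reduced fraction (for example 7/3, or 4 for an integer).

M = (21/2, 14)
C = (4, 14)

1. M_x = 21/2  [2·M = A+B = (13, 10)+(8, 18)]
2. M_y = 14  [2·M = A+B = (13, 10)+(8, 18)]
   so M = (21/2, 14)
3. C_x = 4  [C = 2·N−B = 2·(6, 16)−(8, 18)]
4. C_y = 14  [C = 2·N−B = 2·(6, 16)−(8, 18)]
   so C = (4, 14)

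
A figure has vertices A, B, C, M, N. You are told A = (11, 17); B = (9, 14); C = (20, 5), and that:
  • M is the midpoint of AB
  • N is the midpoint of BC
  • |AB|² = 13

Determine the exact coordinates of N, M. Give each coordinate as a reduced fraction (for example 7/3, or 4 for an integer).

N = (29/2, 19/2)
M = (10, 31/2)

1. M_x = 10  [2·M = A+B = (11, 17)+(9, 14)]
2. M_y = 31/2  [2·M = A+B = (11, 17)+(9, 14)]
   so M = (10, 31/2)
3. N_x = 29/2  [2·N = B+C = (9, 14)+(20, 5)]
4. N_y = 19/2  [2·N = B+C = (9, 14)+(20, 5)]
   so N = (29/2, 19/2)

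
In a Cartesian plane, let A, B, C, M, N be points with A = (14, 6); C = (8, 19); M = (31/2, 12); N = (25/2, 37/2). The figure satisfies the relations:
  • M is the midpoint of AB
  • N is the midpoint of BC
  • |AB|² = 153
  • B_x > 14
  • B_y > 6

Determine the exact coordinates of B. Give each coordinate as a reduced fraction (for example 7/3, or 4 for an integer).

B = (17, 18)

1. B_x = 17  [B = 2·M−A = 2·(31/2, 12)−(14, 6)]
2. B_y = 18  [B = 2·M−A = 2·(31/2, 12)−(14, 6)]
   so B = (17, 18)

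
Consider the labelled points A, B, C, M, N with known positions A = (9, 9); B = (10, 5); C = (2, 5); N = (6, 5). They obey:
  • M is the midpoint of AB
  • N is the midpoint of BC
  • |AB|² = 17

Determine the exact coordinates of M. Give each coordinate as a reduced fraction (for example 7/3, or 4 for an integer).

M = (19/2, 7)

1. M_x = 19/2  [2·M = A+B = (9, 9)+(10, 5)]
2. M_y = 7  [2·M = A+B = (9, 9)+(10, 5)]
   so M = (19/2, 7)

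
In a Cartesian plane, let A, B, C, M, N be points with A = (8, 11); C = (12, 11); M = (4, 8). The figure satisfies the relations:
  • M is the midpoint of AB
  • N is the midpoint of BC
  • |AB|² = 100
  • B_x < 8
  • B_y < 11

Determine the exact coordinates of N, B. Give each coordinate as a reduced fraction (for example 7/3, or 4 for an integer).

1. B_x = 0  [B = 2·M−A = 2·(4, 8)−(8, 11)]
2. B_y = 5  [B = 2·M−A = 2·(4, 8)−(8, 11)]
   so B = (0, 5)
3. N_x = 6  [2·N = B+C = (0, 5)+(12, 11)]
4. N_y = 8  [2·N = B+C = (0, 5)+(12, 11)]
   so N = (6, 8)

N = (6, 8)
B = (0, 5)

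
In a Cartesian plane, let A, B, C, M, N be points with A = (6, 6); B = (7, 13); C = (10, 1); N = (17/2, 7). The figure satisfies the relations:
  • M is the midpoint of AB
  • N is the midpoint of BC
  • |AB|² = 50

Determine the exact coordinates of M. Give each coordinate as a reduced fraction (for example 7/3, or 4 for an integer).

1. M_x = 13/2  [2·M = A+B = (6, 6)+(7, 13)]
2. M_y = 19/2  [2·M = A+B = (6, 6)+(7, 13)]
   so M = (13/2, 19/2)

M = (13/2, 19/2)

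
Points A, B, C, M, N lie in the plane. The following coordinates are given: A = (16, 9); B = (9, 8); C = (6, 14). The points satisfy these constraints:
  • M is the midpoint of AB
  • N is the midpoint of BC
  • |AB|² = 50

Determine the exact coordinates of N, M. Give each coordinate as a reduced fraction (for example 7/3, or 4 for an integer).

1. M_x = 25/2  [2·M = A+B = (16, 9)+(9, 8)]
2. M_y = 17/2  [2·M = A+B = (16, 9)+(9, 8)]
   so M = (25/2, 17/2)
3. N_x = 15/2  [2·N = B+C = (9, 8)+(6, 14)]
4. N_y = 11  [2·N = B+C = (9, 8)+(6, 14)]
   so N = (15/2, 11)

N = (15/2, 11)
M = (25/2, 17/2)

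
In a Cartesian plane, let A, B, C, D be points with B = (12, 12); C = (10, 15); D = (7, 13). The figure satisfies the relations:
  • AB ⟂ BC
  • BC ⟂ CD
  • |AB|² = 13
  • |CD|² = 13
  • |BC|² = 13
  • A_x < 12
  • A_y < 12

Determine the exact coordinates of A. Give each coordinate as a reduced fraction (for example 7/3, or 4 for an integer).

1. A_x = 9  [[AB ⟂ BC ⇒ 2x-3y+12=0] ∩ [|A−(12, 12)|²=13]]
2. A_y = 10  [[AB ⟂ BC ⇒ 2x-3y+12=0] ∩ [|A−(12, 12)|²=13]]
   so A = (9, 10)

A = (9, 10)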